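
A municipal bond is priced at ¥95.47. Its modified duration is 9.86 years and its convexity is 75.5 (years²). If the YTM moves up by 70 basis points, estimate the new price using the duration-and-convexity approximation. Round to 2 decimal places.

¥89.06

Duration effect: -D_mod·Δy = -9.86 × (+0.007) = -0.069020
Convexity effect: ½·C·(Δy)² = 0.5 × 75.5 × (0.007)² = +0.00184975
ΔP/P ≈ -0.069020 + 0.00184975 = -0.06717025
New price ≈ 95.47 × (1 - 0.06717025) = 89.0572562325.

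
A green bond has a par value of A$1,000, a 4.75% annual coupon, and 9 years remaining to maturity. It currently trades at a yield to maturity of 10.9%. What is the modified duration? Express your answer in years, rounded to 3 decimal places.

Periodic yield y = 0.109. First find Macaulay duration:
  t   CF        PV=CF/(1+0.109)^t    t·PV
  1        47.50        42.8314        42.8314
  2        47.50        38.6216        77.2432
  3        47.50        34.8256       104.4769
  4        47.50        31.4027       125.6109
  5        47.50        28.3163       141.5813
  6        47.50        25.5331       153.1989
  7        47.50        23.0236       161.1650
  8        47.50        20.7607       166.0853
  9     1,047.50       412.8289     3,715.4603
  Σ                    658.1439     4,687.6533
P = 658.1439; Macaulay duration = 4,687.6533 / 658.1439 = 7.12254 years.
Modified duration = D_Mac / (1 + y) = 7.12254 / 1.109 = 6.42248 years.

6.422 years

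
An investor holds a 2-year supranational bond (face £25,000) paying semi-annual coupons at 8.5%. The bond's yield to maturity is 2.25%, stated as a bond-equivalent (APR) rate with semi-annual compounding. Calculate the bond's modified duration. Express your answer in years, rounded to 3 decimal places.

1.867 years

Periodic yield y = 0.01125. First find Macaulay duration:
  t   CF        PV=CF/(1+0.01125)^t    t·PV
  1     1,062.50     1,050.6799     1,050.6799
  2     1,062.50     1,038.9912     2,077.9824
  3     1,062.50     1,027.4326     3,082.2978
  4    26,062.50    24,921.9450    99,687.7801
  Σ                 28,039.0487   105,898.7401
P = 28,039.0487; Macaulay duration = 105,898.7401 / 28,039.0487 = 3.77683 half-year periods = 1.88842 years.
Modified duration = D_Mac / (1 + y) = 1.88842 / 1.01125 = 1.86741 years.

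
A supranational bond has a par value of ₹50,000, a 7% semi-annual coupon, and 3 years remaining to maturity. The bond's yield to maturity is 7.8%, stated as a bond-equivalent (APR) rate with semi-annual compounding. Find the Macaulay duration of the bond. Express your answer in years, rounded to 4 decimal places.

Periodic yield y = 0.039. Discount each cash flow and weight by its period:
  t   CF        PV=CF/(1+0.039)^t    t·PV
  1     1,750.00     1,684.3118     1,684.3118
  2     1,750.00     1,621.0894     3,242.1787
  3     1,750.00     1,560.2400     4,680.7200
  4     1,750.00     1,501.6747     6,006.6987
  5     1,750.00     1,445.3077     7,226.5384
  6    51,750.00    41,135.5273   246,813.1638
  Σ                 48,948.1509   269,653.6115
Price P = Σ PV = 48,948.1509.
Macaulay duration = Σ(t·PV) / P = 269,653.6115 / 48,948.1509 = 5.50896 half-year periods.
In years: 5.50896 / 2 = 2.75448 years.

2.7545 years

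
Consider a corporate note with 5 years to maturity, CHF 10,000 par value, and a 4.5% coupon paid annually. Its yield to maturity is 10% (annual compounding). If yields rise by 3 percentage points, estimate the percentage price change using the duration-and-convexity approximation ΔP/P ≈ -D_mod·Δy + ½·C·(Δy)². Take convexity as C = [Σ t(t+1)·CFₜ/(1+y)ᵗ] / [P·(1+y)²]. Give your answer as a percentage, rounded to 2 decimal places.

With y = 0.1:
  t   CF        PV=CF/(1+0.1)^t    t·PV        t(t+1)·PV
  1       450.00       409.0909       409.0909         818.1818
  2       450.00       371.9008       743.8017       2,231.4050
  3       450.00       338.0917     1,014.2750       4,057.0999
  4       450.00       307.3561     1,229.4242       6,147.1211
  5    10,450.00     6,488.6278    32,443.1391     194,658.8348
  Σ                  7,915.0673    35,839.7309     207,912.6426
P = 7,915.0673; D_Mac = 4.52804 yrs; D_mod = 4.11640 yrs; C = 21.70905.
Duration effect: -4.11640 × (+0.03) = -0.123492
Convexity effect: 0.5 × 21.70905 × (0.03)² = +0.0097691
ΔP/P ≈ -0.123492 + 0.0097691 = -0.113723 = -11.3723%.

-11.37%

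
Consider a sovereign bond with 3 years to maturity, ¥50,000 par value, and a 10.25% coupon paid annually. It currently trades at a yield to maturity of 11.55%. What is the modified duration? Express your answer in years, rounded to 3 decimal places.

2.443 years

Periodic yield y = 0.1155. First find Macaulay duration:
  t   CF        PV=CF/(1+0.1155)^t    t·PV
  1     5,125.00     4,594.3523     4,594.3523
  2     5,125.00     4,118.6484     8,237.2968
  3    55,125.00    39,713.6568   119,140.9705
  Σ                 48,426.6575   131,972.6196
P = 48,426.6575; Macaulay duration = 131,972.6196 / 48,426.6575 = 2.72521 years.
Modified duration = D_Mac / (1 + y) = 2.72521 / 1.1155 = 2.44304 years.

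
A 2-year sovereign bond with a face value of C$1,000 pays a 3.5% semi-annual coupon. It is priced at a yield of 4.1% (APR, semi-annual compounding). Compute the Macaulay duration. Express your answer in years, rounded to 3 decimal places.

Periodic yield y = 0.0205. Discount each cash flow and weight by its period:
  t   CF        PV=CF/(1+0.0205)^t    t·PV
  1        17.50        17.1485        17.1485
  2        17.50        16.8040        33.6080
  3        17.50        16.4664        49.3992
  4     1,017.50       938.1718     3,752.6873
  Σ                    988.5907     3,852.8429
Price P = Σ PV = 988.5907.
Macaulay duration = Σ(t·PV) / P = 3,852.8429 / 988.5907 = 3.89731 half-year periods.
In years: 3.89731 / 2 = 1.94865 years.

1.949 years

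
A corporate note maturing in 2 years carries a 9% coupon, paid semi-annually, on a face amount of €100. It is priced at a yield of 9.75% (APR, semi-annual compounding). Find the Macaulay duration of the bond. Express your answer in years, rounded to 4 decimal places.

1.8735 years

Periodic yield y = 0.04875. Discount each cash flow and weight by its period:
  t   CF        PV=CF/(1+0.04875)^t    t·PV
  1         4.50         4.2908         4.2908
  2         4.50         4.0914         8.1827
  3         4.50         3.9012        11.7036
  4       104.50        86.3830       345.5321
  Σ                     98.6664       369.7092
Price P = Σ PV = 98.6664.
Macaulay duration = Σ(t·PV) / P = 369.7092 / 98.6664 = 3.74706 half-year periods.
In years: 3.74706 / 2 = 1.87353 years.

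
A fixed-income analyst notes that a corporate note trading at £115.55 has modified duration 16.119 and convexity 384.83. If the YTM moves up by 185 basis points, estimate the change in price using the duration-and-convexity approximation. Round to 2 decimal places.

-£26.85

Duration effect: -D_mod·Δy = -16.119 × (+0.0185) = -0.2982015
Convexity effect: ½·C·(Δy)² = 0.5 × 384.83 × (0.0185)² = +0.06585403375
ΔP/P ≈ -0.2982015 + 0.06585403375 = -0.23234746625
ΔP ≈ 115.55 × (-0.23234746625) = -26.8477497251875.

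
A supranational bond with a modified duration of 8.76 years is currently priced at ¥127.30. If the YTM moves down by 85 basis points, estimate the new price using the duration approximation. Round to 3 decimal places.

¥136.779

Duration approximation: ΔP/P ≈ -D_mod · Δy = -8.76 × (-0.0085) = +0.074460.
New price ≈ 127.30 × (1 + 0.074460) = 136.778758.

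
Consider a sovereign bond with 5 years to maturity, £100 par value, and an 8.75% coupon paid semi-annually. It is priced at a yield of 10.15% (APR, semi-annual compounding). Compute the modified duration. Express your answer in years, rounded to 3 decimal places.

3.928 years

Periodic yield y = 0.05075. First find Macaulay duration:
  t   CF        PV=CF/(1+0.05075)^t    t·PV
  1        4.375         4.1637         4.1637
  2        4.375         3.9626         7.9252
  3        4.375         3.7712        11.3136
  4        4.375         3.5891        14.3562
  5        4.375         3.4157        17.0786
  6        4.375         3.2507        19.5044
  7        4.375         3.0937        21.6561
  8        4.375         2.9443        23.5544
  9        4.375         2.8021        25.2189
  10     104.375        63.6213       636.2129
  Σ                     94.6144       780.9841
P = 94.6144; Macaulay duration = 780.9841 / 94.6144 = 8.25439 half-year periods = 4.12719 years.
Modified duration = D_Mac / (1 + y) = 4.12719 / 1.05075 = 3.92786 years.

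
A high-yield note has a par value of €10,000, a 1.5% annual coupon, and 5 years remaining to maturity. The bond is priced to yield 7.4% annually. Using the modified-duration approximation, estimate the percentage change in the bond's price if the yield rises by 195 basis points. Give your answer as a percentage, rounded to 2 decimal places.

-8.77%

Periodic yield y = 0.074. Modified duration first:
  t   CF        PV=CF/(1+0.074)^t    t·PV
  1       150.00       139.6648       139.6648
  2       150.00       130.0417       260.0834
  3       150.00       121.0817       363.2450
  4       150.00       112.7390       450.9560
  5    10,150.00     7,103.0461    35,515.2307
  Σ                  7,606.5733    36,729.1799
P = 7,606.5733; D_Mac = 4.82861 yrs; D_mod = 4.82861/(1+0.074) = 4.49591 yrs.
ΔP/P ≈ -D_mod · Δy = -4.49591 × (+0.0195) = -0.087670 = -8.7670%.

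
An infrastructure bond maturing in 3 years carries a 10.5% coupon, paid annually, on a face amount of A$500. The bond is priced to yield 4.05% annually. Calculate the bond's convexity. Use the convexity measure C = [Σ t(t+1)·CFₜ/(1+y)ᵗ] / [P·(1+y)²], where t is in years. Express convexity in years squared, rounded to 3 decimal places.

With y = 0.0405:
  t   CF        PV=CF/(1+0.0405)^t    t·PV        t(t+1)·PV
  1        52.50        50.4565        50.4565         100.9130
  2        52.50        48.4926        96.9851         290.9554
  3       552.50       490.4627     1,471.3882       5,885.5530
  Σ                    589.4118     1,618.8299       6,277.4214
P = 589.4118.
Convexity = Σ t(t+1)·PV / [P·(1+y)²] = 6,277.4214 / (589.4118 × 1.082640) = 9.83735.

9.837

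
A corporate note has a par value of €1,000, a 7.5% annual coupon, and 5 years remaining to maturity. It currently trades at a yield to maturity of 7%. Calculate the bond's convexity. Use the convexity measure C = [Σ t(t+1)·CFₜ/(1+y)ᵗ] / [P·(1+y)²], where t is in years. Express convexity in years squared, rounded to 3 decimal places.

21.745

With y = 0.07:
  t   CF        PV=CF/(1+0.07)^t    t·PV        t(t+1)·PV
  1        75.00        70.0935        70.0935         140.1869
  2        75.00        65.5079       131.0158         393.0474
  3        75.00        61.2223       183.6670         734.6681
  4        75.00        57.2171       228.8686       1,144.3428
  5     1,075.00       766.4601     3,832.3007      22,993.8043
  Σ                  1,020.5010     4,445.9456      25,406.0495
P = 1,020.5010.
Convexity = Σ t(t+1)·PV / [P·(1+y)²] = 25,406.0495 / (1,020.5010 × 1.144900) = 21.74484.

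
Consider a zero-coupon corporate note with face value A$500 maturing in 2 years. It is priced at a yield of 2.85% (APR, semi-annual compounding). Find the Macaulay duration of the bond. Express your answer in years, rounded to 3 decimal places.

2.000 years

A zero-coupon bond has a single cash flow at maturity, so its Macaulay duration equals its maturity: 2 years.
(Equivalently: 4 semi-annual periods ÷ 2 = 2 years.)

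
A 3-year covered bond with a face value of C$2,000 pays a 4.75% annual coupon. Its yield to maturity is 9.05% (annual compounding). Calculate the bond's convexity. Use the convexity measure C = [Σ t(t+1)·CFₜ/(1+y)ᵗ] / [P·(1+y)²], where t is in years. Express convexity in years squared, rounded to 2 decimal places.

9.45

With y = 0.0905:
  t   CF        PV=CF/(1+0.0905)^t    t·PV        t(t+1)·PV
  1        95.00        87.1160        87.1160         174.2320
  2        95.00        79.8863       159.7726         479.3178
  3     2,095.00     1,615.5002     4,846.5006      19,386.0025
  Σ                  1,782.5025     5,093.3892      20,039.5522
P = 1,782.5025.
Convexity = Σ t(t+1)·PV / [P·(1+y)²] = 20,039.5522 / (1,782.5025 × 1.189190) = 9.45380.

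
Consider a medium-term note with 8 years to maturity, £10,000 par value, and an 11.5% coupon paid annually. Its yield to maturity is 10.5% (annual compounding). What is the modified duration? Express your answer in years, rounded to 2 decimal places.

Periodic yield y = 0.105. First find Macaulay duration:
  t   CF        PV=CF/(1+0.105)^t    t·PV
  1     1,150.00     1,040.7240     1,040.7240
  2     1,150.00       941.8317     1,883.6633
  3     1,150.00       852.3363     2,557.0090
  4     1,150.00       771.3451     3,085.3804
  5     1,150.00       698.0499     3,490.2493
  6     1,150.00       631.7193     3,790.3160
  7     1,150.00       571.6917     4,001.8420
  8    11,150.00     5,016.2208    40,129.7663
  Σ                 10,523.9188    59,978.9504
P = 10,523.9188; Macaulay duration = 59,978.9504 / 10,523.9188 = 5.69930 years.
Modified duration = D_Mac / (1 + y) = 5.69930 / 1.105 = 5.15774 years.

5.16 years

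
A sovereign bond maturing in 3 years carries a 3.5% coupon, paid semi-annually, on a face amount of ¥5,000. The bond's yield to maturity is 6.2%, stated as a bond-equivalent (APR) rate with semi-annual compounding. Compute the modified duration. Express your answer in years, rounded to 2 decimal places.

Periodic yield y = 0.031. First find Macaulay duration:
  t   CF        PV=CF/(1+0.031)^t    t·PV
  1        87.50        84.8691        84.8691
  2        87.50        82.3172       164.6345
  3        87.50        79.8421       239.5264
  4        87.50        77.4414       309.7657
  5        87.50        75.1129       375.5647
  6     5,087.50     4,235.9657    25,415.7939
  Σ                  4,635.5484    26,590.1542
P = 4,635.5484; Macaulay duration = 26,590.1542 / 4,635.5484 = 5.73614 half-year periods = 2.86807 years.
Modified duration = D_Mac / (1 + y) = 2.86807 / 1.031 = 2.78183 years.

2.78 years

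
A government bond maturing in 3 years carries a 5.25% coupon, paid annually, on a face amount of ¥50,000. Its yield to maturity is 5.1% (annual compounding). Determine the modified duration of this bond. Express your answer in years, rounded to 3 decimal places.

2.715 years

Periodic yield y = 0.051. First find Macaulay duration:
  t   CF        PV=CF/(1+0.051)^t    t·PV
  1     2,625.00     2,497.6213     2,497.6213
  2     2,625.00     2,376.4237     4,752.8474
  3    52,625.00    45,329.8165   135,989.4494
  Σ                 50,203.8615   143,239.9181
P = 50,203.8615; Macaulay duration = 143,239.9181 / 50,203.8615 = 2.85317 years.
Modified duration = D_Mac / (1 + y) = 2.85317 / 1.051 = 2.71471 years.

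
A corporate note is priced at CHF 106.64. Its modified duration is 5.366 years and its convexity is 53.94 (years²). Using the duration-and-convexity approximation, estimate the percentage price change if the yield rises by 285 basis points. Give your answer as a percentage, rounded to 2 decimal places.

-13.10%

Duration effect: -D_mod·Δy = -5.366 × (+0.0285) = -0.152931
Convexity effect: ½·C·(Δy)² = 0.5 × 53.94 × (0.0285)² = +0.0219063825
ΔP/P ≈ -0.152931 + 0.0219063825 = -0.1310246175
= -13.10246175%.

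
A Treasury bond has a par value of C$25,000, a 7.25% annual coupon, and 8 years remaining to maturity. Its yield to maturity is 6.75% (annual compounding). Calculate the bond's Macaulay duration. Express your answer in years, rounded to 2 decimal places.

Periodic yield y = 0.0675. Discount each cash flow and weight by its year:
  t   CF        PV=CF/(1+0.0675)^t    t·PV
  1     1,812.50     1,697.8923     1,697.8923
  2     1,812.50     1,590.5314     3,181.0628
  3     1,812.50     1,489.9592     4,469.8775
  4     1,812.50     1,395.7463     5,582.9851
  5     1,812.50     1,307.4907     6,537.4533
  6     1,812.50     1,224.8156     7,348.8937
  7     1,812.50     1,147.3683     8,031.5778
  8    26,812.50    15,899.8944   127,199.1552
  Σ                 25,753.6980   164,048.8977
Price P = Σ PV = 25,753.6980.
Macaulay duration = Σ(t·PV) / P = 164,048.8977 / 25,753.6980 = 6.36992 years.

6.37 years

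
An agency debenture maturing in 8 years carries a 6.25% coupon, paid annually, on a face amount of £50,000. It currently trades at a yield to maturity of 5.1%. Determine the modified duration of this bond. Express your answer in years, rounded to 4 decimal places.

6.2715 years

Periodic yield y = 0.051. First find Macaulay duration:
  t   CF        PV=CF/(1+0.051)^t    t·PV
  1     3,125.00     2,973.3587     2,973.3587
  2     3,125.00     2,829.0758     5,658.1517
  3     3,125.00     2,691.7943     8,075.3830
  4     3,125.00     2,561.1744    10,244.6977
  5     3,125.00     2,436.8929    12,184.4645
  6     3,125.00     2,318.6421    13,911.8529
  7     3,125.00     2,206.1295    15,442.9068
  8    53,125.00    35,684.3027   285,474.4217
  Σ                 53,701.3706   353,965.2369
P = 53,701.3706; Macaulay duration = 353,965.2369 / 53,701.3706 = 6.59136 years.
Modified duration = D_Mac / (1 + y) = 6.59136 / 1.051 = 6.27152 years.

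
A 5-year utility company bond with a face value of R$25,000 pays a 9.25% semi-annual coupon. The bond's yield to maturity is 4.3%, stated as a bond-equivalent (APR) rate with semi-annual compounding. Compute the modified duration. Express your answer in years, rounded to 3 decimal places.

4.122 years

Periodic yield y = 0.0215. First find Macaulay duration:
  t   CF        PV=CF/(1+0.0215)^t    t·PV
  1     1,156.25     1,131.9139     1,131.9139
  2     1,156.25     1,108.0899     2,216.1798
  3     1,156.25     1,084.7674     3,254.3023
  4     1,156.25     1,061.9358     4,247.7432
  5     1,156.25     1,039.5847     5,197.9236
  6     1,156.25     1,017.7041     6,106.2245
  7     1,156.25       996.2840     6,973.9879
  8     1,156.25       975.3147     7,802.5177
  9     1,156.25       954.7868     8,593.0812
  10   26,156.25    21,144.2249   211,442.2492
  Σ                 30,514.6062   256,966.1234
P = 30,514.6062; Macaulay duration = 256,966.1234 / 30,514.6062 = 8.42109 half-year periods = 4.21054 years.
Modified duration = D_Mac / (1 + y) = 4.21054 / 1.0215 = 4.12192 years.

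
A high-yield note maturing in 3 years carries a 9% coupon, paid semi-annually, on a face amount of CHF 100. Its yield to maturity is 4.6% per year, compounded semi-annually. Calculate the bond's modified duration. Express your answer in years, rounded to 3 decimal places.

Periodic yield y = 0.023. First find Macaulay duration:
  t   CF        PV=CF/(1+0.023)^t    t·PV
  1         4.50         4.3988         4.3988
  2         4.50         4.2999         8.5999
  3         4.50         4.2033        12.6098
  4         4.50         4.1088        16.4350
  5         4.50         4.0164        20.0819
  6       104.50        91.1722       547.0333
  Σ                    112.1993       609.1586
P = 112.1993; Macaulay duration = 609.1586 / 112.1993 = 5.42925 half-year periods = 2.71463 years.
Modified duration = D_Mac / (1 + y) = 2.71463 / 1.023 = 2.65359 years.

2.654 years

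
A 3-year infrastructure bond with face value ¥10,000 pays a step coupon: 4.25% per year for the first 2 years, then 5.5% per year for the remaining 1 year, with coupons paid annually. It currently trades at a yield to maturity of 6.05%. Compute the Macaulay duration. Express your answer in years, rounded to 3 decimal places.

Periodic yield y = 0.0605. Discount each cash flow and weight by its year:
  t   CF        PV=CF/(1+0.0605)^t    t·PV
  1       425.00       400.7544       400.7544
  2       425.00       377.8919       755.7838
  3    10,550.00     8,845.4604    26,536.3811
  Σ                  9,624.1066    27,692.9193
Price P = Σ PV = 9,624.1066.
Macaulay duration = Σ(t·PV) / P = 27,692.9193 / 9,624.1066 = 2.87745 years.

2.877 years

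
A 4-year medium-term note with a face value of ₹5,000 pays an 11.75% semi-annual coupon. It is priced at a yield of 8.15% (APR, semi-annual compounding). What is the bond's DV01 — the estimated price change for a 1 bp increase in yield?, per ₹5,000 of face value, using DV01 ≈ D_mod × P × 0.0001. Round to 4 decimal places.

Periodic yield y = 0.04075.
  t   CF        PV=CF/(1+0.04075)^t    t·PV
  1       293.75       282.2484       282.2484
  2       293.75       271.1971       542.3942
  3       293.75       260.5785       781.7356
  4       293.75       250.3757     1,001.5028
  5       293.75       240.5724     1,202.8619
  6       293.75       231.1529     1,386.9174
  7       293.75       222.1022     1,554.7157
  8     5,293.75     3,845.8476    30,766.7809
  Σ                  5,604.0748    37,519.1569
P = 5,604.0748; D_Mac = 6.69498 half-year periods = 3.34749 yrs; D_mod = 3.21642 yrs.
DV01 ≈ 3.21642 × 5,604.0748 × 0.0001 = 1.802506.

₹1.8025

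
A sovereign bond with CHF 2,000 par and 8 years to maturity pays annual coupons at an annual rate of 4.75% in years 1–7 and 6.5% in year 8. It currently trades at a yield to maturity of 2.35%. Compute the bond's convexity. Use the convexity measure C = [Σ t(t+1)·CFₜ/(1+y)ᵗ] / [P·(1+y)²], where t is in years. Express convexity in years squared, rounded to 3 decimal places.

With y = 0.0235:
  t   CF        PV=CF/(1+0.0235)^t    t·PV        t(t+1)·PV
  1        95.00        92.8188        92.8188         185.6375
  2        95.00        90.6876       181.3752         544.1256
  3        95.00        88.6054       265.8161       1,063.2645
  4        95.00        86.5710       346.2838       1,731.4191
  5        95.00        84.5833       422.9163       2,537.4975
  6        95.00        82.6412       495.8471       3,470.9297
  7        95.00        80.7437       565.2059       4,521.6475
  8     2,130.00     1,768.7923    14,150.3380     127,353.0422
  Σ                  2,375.4431    16,520.6012     141,407.5637
P = 2,375.4431.
Convexity = Σ t(t+1)·PV / [P·(1+y)²] = 141,407.5637 / (2,375.4431 × 1.047552) = 56.82668.

56.827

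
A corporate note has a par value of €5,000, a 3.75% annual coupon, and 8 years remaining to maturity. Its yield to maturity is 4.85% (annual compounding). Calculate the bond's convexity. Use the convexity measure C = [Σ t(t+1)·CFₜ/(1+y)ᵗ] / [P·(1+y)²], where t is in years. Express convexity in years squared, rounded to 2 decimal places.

With y = 0.0485:
  t   CF        PV=CF/(1+0.0485)^t    t·PV        t(t+1)·PV
  1       187.50       178.8269       178.8269         357.6538
  2       187.50       170.5550       341.1100       1,023.3299
  3       187.50       162.6657       487.9971       1,951.9883
  4       187.50       155.1413       620.5654       3,102.8268
  5       187.50       147.9650       739.8252       4,438.9510
  6       187.50       141.1207       846.7241       5,927.0686
  7       187.50       134.5929       942.1505       7,537.2037
  8     5,187.50     3,551.4903    28,411.9223     255,707.3007
  Σ                  4,642.3578    32,569.1213     280,046.3228
P = 4,642.3578.
Convexity = Σ t(t+1)·PV / [P·(1+y)²] = 280,046.3228 / (4,642.3578 × 1.099352) = 54.87246.

54.87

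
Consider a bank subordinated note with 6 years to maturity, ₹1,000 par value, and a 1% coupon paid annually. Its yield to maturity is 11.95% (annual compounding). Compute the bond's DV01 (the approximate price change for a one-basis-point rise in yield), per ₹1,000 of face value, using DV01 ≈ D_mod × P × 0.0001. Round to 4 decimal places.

Periodic yield y = 0.1195.
  t   CF        PV=CF/(1+0.1195)^t    t·PV
  1        10.00         8.9326         8.9326
  2        10.00         7.9791        15.9581
  3        10.00         7.1273        21.3820
  4        10.00         6.3665        25.4662
  5        10.00         5.6870        28.4348
  6     1,010.00       513.0702     3,078.4212
  Σ                    549.1627     3,178.5948
P = 549.1627; D_Mac = 5.78808 yrs; D_mod = 5.17023 yrs.
DV01 ≈ 5.17023 × 549.1627 × 0.0001 = 0.283930.

₹0.2839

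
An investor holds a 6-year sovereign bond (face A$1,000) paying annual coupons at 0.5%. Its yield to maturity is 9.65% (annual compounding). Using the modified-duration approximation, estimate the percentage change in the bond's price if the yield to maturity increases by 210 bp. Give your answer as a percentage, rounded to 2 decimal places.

-11.30%

Periodic yield y = 0.0965. Modified duration first:
  t   CF        PV=CF/(1+0.0965)^t    t·PV
  1         5.00         4.5600         4.5600
  2         5.00         4.1587         8.3173
  3         5.00         3.7927        11.3780
  4         5.00         3.4589        13.8355
  5         5.00         3.1545        15.7724
  6     1,005.00       578.2481     3,469.4888
  Σ                    597.3728     3,523.3520
P = 597.3728; D_Mac = 5.89808 yrs; D_mod = 5.89808/(1+0.0965) = 5.37901 yrs.
ΔP/P ≈ -D_mod · Δy = -5.37901 × (+0.021) = -0.112959 = -11.2959%.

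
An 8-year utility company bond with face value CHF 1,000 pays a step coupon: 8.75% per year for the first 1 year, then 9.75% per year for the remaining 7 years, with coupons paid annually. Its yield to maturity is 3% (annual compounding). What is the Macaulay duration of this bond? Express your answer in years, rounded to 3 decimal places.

Periodic yield y = 0.03. Discount each cash flow and weight by its year:
  t   CF        PV=CF/(1+0.03)^t    t·PV
  1        87.50        84.9515        84.9515
  2        97.50        91.9031       183.8062
  3        97.50        89.2263       267.6789
  4        97.50        86.6275       346.5099
  5        97.50        84.1044       420.5218
  6        97.50        81.6547       489.9283
  7        97.50        79.2764       554.9350
  8     1,097.50       866.3766     6,931.0131
  Σ                  1,464.1205     9,279.3446
Price P = Σ PV = 1,464.1205.
Macaulay duration = Σ(t·PV) / P = 9,279.3446 / 1,464.1205 = 6.33783 years.

6.338 years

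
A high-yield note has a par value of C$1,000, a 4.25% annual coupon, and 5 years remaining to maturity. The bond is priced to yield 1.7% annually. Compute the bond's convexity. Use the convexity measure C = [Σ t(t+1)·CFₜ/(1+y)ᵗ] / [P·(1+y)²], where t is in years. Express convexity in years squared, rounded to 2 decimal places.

With y = 0.017:
  t   CF        PV=CF/(1+0.017)^t    t·PV        t(t+1)·PV
  1        42.50        41.7896        41.7896          83.5792
  2        42.50        41.0910        82.1821         246.5462
  3        42.50        40.4042       121.2125         484.8499
  4        42.50        39.7288       158.9151         794.5754
  5     1,042.50       958.2334     4,791.1669      28,747.0016
  Σ                  1,121.2469     5,195.2661      30,356.5523
P = 1,121.2469.
Convexity = Σ t(t+1)·PV / [P·(1+y)²] = 30,356.5523 / (1,121.2469 × 1.034289) = 26.17636.

26.18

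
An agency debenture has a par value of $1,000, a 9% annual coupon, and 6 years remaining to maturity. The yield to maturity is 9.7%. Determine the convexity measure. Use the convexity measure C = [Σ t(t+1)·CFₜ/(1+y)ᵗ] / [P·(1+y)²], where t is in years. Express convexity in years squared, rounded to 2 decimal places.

With y = 0.097:
  t   CF        PV=CF/(1+0.097)^t    t·PV        t(t+1)·PV
  1        90.00        82.0419        82.0419         164.0839
  2        90.00        74.7875       149.5751         448.7252
  3        90.00        68.1746       204.5238         818.0953
  4        90.00        62.1464       248.5856       1,242.9281
  5        90.00        56.6512       283.2562       1,699.5370
  6     1,090.00       625.4416     3,752.6493      26,268.5453
  Σ                    969.2433     4,720.6319      30,641.9147
P = 969.2433.
Convexity = Σ t(t+1)·PV / [P·(1+y)²] = 30,641.9147 / (969.2433 × 1.203409) = 26.27059.

26.27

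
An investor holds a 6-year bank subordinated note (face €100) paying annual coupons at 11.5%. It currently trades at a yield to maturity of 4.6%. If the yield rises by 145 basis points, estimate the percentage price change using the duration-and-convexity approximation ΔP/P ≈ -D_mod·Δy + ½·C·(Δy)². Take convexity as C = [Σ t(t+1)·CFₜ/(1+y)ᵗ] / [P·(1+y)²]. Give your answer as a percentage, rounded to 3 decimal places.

-6.424%

With y = 0.046:
  t   CF        PV=CF/(1+0.046)^t    t·PV        t(t+1)·PV
  1        11.50        10.9943        10.9943          21.9885
  2        11.50        10.5108        21.0215          63.0646
  3        11.50        10.0485        30.1456         120.5824
  4        11.50         9.6066        38.4265         192.1326
  5        11.50         9.1842        45.9208         275.5248
  6       111.50        85.1304       510.7825       3,575.4775
  Σ                    135.4748       657.2912       4,248.7705
P = 135.4748; D_Mac = 4.85176 yrs; D_mod = 4.63839 yrs; C = 28.66431.
Duration effect: -4.63839 × (+0.0145) = -0.067257
Convexity effect: 0.5 × 28.66431 × (0.0145)² = +0.0030133
ΔP/P ≈ -0.067257 + 0.0030133 = -0.064243 = -6.4243%.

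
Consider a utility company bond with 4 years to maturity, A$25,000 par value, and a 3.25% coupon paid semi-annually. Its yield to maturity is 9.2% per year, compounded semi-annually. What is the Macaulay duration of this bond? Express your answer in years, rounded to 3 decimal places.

3.752 years

Periodic yield y = 0.046. Discount each cash flow and weight by its period:
  t   CF        PV=CF/(1+0.046)^t    t·PV
  1       406.25       388.3843       388.3843
  2       406.25       371.3043       742.6086
  3       406.25       354.9755     1,064.9264
  4       406.25       339.3647     1,357.4587
  5       406.25       324.4404     1,622.2021
  6       406.25       310.1725     1,861.0349
  7       406.25       296.5320     2,075.7241
  8    25,406.25    17,729.1164   141,832.9311
  Σ                 20,114.2901   150,945.2702
Price P = Σ PV = 20,114.2901.
Macaulay duration = Σ(t·PV) / P = 150,945.2702 / 20,114.2901 = 7.50438 half-year periods.
In years: 7.50438 / 2 = 3.75219 years.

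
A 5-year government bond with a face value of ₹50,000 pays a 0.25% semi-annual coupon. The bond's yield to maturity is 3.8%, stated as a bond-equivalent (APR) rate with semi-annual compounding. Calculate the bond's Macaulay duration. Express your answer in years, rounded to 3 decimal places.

Periodic yield y = 0.019. Discount each cash flow and weight by its period:
  t   CF        PV=CF/(1+0.019)^t    t·PV
  1        62.50        61.3346        61.3346
  2        62.50        60.1910       120.3820
  3        62.50        59.0687       177.2061
  4        62.50        57.9673       231.8693
  5        62.50        56.8865       284.4324
  6        62.50        55.8258       334.9548
  7        62.50        54.7849       383.4942
  8        62.50        53.7634       430.1070
  9        62.50        52.7609       474.8483
  10   50,062.50    41,473.5006   414,735.0055
  Σ                 41,986.0837   417,233.6343
Price P = Σ PV = 41,986.0837.
Macaulay duration = Σ(t·PV) / P = 417,233.6343 / 41,986.0837 = 9.93743 half-year periods.
In years: 9.93743 / 2 = 4.96871 years.

4.969 years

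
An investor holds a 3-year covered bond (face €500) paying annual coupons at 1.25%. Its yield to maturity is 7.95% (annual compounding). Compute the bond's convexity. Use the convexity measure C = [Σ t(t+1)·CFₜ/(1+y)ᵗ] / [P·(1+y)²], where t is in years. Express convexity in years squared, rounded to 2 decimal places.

With y = 0.0795:
  t   CF        PV=CF/(1+0.0795)^t    t·PV        t(t+1)·PV
  1         6.25         5.7897         5.7897          11.5794
  2         6.25         5.3633        10.7267          32.1800
  3       506.25       402.4363     1,207.3088       4,829.2350
  Σ                    413.5893     1,223.8251       4,872.9945
P = 413.5893.
Convexity = Σ t(t+1)·PV / [P·(1+y)²] = 4,872.9945 / (413.5893 × 1.165320) = 10.11070.

10.11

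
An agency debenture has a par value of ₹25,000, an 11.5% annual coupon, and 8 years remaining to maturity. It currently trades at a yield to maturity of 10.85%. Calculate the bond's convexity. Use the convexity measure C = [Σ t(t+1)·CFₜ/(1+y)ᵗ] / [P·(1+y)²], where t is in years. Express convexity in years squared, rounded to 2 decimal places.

36.47

With y = 0.1085:
  t   CF        PV=CF/(1+0.1085)^t    t·PV        t(t+1)·PV
  1     2,875.00     2,593.5949     2,593.5949       5,187.1899
  2     2,875.00     2,339.7338     4,679.4677      14,038.4030
  3     2,875.00     2,110.7206     6,332.1619      25,328.6477
  4     2,875.00     1,904.1233     7,616.4931      38,082.4653
  5     2,875.00     1,717.7476     8,588.7382      51,532.4293
  6     2,875.00     1,549.6145     9,297.6868      65,083.8079
  7     2,875.00     1,397.9382     9,785.5673      78,284.5382
  8    27,875.00    12,227.2642    97,818.1136     880,363.0227
  Σ                 25,840.7372   146,711.8236   1,157,900.5040
P = 25,840.7372.
Convexity = Σ t(t+1)·PV / [P·(1+y)²] = 1,157,900.5040 / (25,840.7372 × 1.228772) = 36.46657.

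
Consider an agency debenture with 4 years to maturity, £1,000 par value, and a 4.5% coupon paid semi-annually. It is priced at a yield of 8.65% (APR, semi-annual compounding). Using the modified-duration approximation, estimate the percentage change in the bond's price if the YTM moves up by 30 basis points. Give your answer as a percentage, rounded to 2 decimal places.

-1.06%

Periodic yield y = 0.04325. Modified duration first:
  t   CF        PV=CF/(1+0.04325)^t    t·PV
  1        22.50        21.5672        21.5672
  2        22.50        20.6731        41.3462
  3        22.50        19.8161        59.4482
  4        22.50        18.9945        75.9782
  5        22.50        18.2071        91.0355
  6        22.50        17.4523       104.7137
  7        22.50        16.7288       117.1013
  8     1,022.50       728.7124     5,829.6993
  Σ                    862.1515     6,340.8896
P = 862.1515; D_Mac = 7.35473 half-year periods = 3.67736 yrs; D_mod = 3.67736/(1+0.04325) = 3.52491 yrs.
ΔP/P ≈ -D_mod · Δy = -3.52491 × (+0.003) = -0.010575 = -1.0575%.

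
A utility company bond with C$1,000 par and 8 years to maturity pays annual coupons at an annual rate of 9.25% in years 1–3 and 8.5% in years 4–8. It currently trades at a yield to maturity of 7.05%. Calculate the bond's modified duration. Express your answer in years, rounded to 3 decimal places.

Periodic yield y = 0.0705. First find Macaulay duration:
  t   CF        PV=CF/(1+0.0705)^t    t·PV
  1        92.50        86.4082        86.4082
  2        92.50        80.7176       161.4353
  3        92.50        75.4018       226.2054
  4        85.00        64.7250       258.9001
  5        85.00        60.4624       302.3121
  6        85.00        56.4805       338.8833
  7        85.00        52.7609       369.3263
  8     1,085.00       629.1242     5,032.9933
  Σ                  1,106.0807     6,776.4640
P = 1,106.0807; Macaulay duration = 6,776.4640 / 1,106.0807 = 6.12655 years.
Modified duration = D_Mac / (1 + y) = 6.12655 / 1.0705 = 5.72308 years.

5.723 years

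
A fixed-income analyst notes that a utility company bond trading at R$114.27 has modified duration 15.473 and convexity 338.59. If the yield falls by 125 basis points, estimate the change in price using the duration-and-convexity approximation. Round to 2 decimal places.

+R$25.12

Duration effect: -D_mod·Δy = -15.473 × (-0.0125) = +0.1934125
Convexity effect: ½·C·(Δy)² = 0.5 × 338.59 × (-0.0125)² = +0.02645234375
ΔP/P ≈ +0.1934125 + 0.02645234375 = +0.21986484375
ΔP ≈ 114.27 × (+0.21986484375) = +25.1239556953125.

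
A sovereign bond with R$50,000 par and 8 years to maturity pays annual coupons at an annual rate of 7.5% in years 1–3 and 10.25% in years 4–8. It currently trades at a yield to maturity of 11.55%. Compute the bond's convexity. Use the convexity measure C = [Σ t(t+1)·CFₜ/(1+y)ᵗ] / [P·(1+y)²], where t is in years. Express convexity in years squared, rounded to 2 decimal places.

With y = 0.1155:
  t   CF        PV=CF/(1+0.1155)^t    t·PV        t(t+1)·PV
  1     3,750.00     3,361.7212     3,361.7212       6,723.4424
  2     3,750.00     3,013.6452     6,027.2904      18,081.8711
  3     3,750.00     2,701.6093     8,104.8279      32,419.3117
  4     5,125.00     3,309.9053    13,239.6213      66,198.1064
  5     5,125.00     2,967.1944    14,835.9719      89,015.8312
  6     5,125.00     2,659.9681    15,959.8084     111,718.6586
  7     5,125.00     2,384.5523    16,691.8659     133,534.9273
  8    55,125.00    22,992.8076   183,942.4609   1,655,482.1483
  Σ                 43,391.4033   262,163.5678   2,113,174.2970
P = 43,391.4033.
Convexity = Σ t(t+1)·PV / [P·(1+y)²] = 2,113,174.2970 / (43,391.4033 × 1.244340) = 39.13745.

39.14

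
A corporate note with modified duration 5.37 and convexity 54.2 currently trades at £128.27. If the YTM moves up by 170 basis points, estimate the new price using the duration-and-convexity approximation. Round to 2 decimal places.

£117.56

Duration effect: -D_mod·Δy = -5.37 × (+0.017) = -0.091290
Convexity effect: ½·C·(Δy)² = 0.5 × 54.2 × (0.017)² = +0.0078319
ΔP/P ≈ -0.091290 + 0.0078319 = -0.0834581
New price ≈ 128.27 × (1 - 0.0834581) = 117.564829513.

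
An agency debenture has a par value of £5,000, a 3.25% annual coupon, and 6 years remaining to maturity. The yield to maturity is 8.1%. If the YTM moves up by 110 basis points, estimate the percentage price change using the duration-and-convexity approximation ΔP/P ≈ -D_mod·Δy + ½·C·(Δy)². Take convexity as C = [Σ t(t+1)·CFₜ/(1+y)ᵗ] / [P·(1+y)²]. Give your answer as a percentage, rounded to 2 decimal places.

-5.38%

With y = 0.081:
  t   CF        PV=CF/(1+0.081)^t    t·PV        t(t+1)·PV
  1       162.50       150.3238       150.3238         300.6475
  2       162.50       139.0599       278.1198         834.3595
  3       162.50       128.6401       385.9202       1,543.6809
  4       162.50       119.0010       476.0040       2,380.0199
  5       162.50       110.0842       550.4209       3,302.5253
  6     5,162.50     3,235.2355    19,411.4131     135,879.8915
  Σ                  3,882.3445    21,252.2018     144,241.1246
P = 3,882.3445; D_Mac = 5.47406 yrs; D_mod = 5.06389 yrs; C = 31.79389.
Duration effect: -5.06389 × (+0.011) = -0.055703
Convexity effect: 0.5 × 31.79389 × (0.011)² = +0.0019235
ΔP/P ≈ -0.055703 + 0.0019235 = -0.053779 = -5.3779%.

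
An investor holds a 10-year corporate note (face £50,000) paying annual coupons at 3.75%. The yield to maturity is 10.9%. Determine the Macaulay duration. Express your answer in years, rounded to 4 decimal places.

Periodic yield y = 0.109. Discount each cash flow and weight by its year:
  t   CF        PV=CF/(1+0.109)^t    t·PV
  1     1,875.00     1,690.7124     1,690.7124
  2     1,875.00     1,524.5377     3,049.0755
  3     1,875.00     1,374.6959     4,124.0877
  4     1,875.00     1,239.5815     4,958.3260
  5     1,875.00     1,117.7471     5,588.7354
  6     1,875.00     1,007.8874     6,047.3241
  7     1,875.00       908.8254     6,361.7777
  8     1,875.00       819.4999     6,555.9992
  9     1,875.00       738.9539     6,650.5853
  10   51,875.00    18,434.9790   184,349.7904
  Σ                 28,857.4202   229,376.4136
Price P = Σ PV = 28,857.4202.
Macaulay duration = Σ(t·PV) / P = 229,376.4136 / 28,857.4202 = 7.94861 years.

7.9486 years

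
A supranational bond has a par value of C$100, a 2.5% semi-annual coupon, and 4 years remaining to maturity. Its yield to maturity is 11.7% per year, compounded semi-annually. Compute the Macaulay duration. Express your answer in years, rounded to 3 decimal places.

Periodic yield y = 0.0585. Discount each cash flow and weight by its period:
  t   CF        PV=CF/(1+0.0585)^t    t·PV
  1         1.25         1.1809         1.1809
  2         1.25         1.1157         2.2313
  3         1.25         1.0540         3.1620
  4         1.25         0.9957         3.9830
  5         1.25         0.9407         4.7035
  6         1.25         0.8887         5.3323
  7         1.25         0.8396         5.8772
  8       101.25        64.2493       513.9941
  Σ                     71.2646       540.4643
Price P = Σ PV = 71.2646.
Macaulay duration = Σ(t·PV) / P = 540.4643 / 71.2646 = 7.58391 half-year periods.
In years: 7.58391 / 2 = 3.79196 years.

3.792 years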